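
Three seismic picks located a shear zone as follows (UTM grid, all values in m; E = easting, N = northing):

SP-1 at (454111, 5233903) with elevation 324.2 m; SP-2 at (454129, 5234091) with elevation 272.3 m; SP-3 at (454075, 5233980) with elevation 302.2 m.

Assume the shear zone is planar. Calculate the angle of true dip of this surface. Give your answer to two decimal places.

15.55°

Two edge vectors: SP-1→SP-2 = (18, 188, -51.9), SP-1→SP-3 = (-36, 77, -22).
Normal n = (SP-1→SP-2) × (SP-1→SP-3) = (-139.7, 2264.4, 8154).
So ∂z/∂E = −n_x/n_z = 0.01713 and ∂z/∂N = −n_y/n_z = −0.27770.
Gradient magnitude |∇z| = √(a² + b²) = √(0.00029 + 0.07712) = 0.27823.
True dip = arctan(0.27823) = 15.55°, dipping toward N (azimuth ≈ 356°).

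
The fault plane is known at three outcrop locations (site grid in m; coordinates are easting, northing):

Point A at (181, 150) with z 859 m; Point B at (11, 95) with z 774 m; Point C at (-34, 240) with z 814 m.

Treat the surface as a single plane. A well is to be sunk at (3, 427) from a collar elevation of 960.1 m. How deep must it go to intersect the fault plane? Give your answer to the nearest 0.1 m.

Two edge vectors: Point A→Point B = (-170, -55, -85), Point A→Point C = (-215, 90, -45).
Normal n = (Point A→Point B) × (Point A→Point C) = (10125, 10625, -27125).
So ∂z/∂easting = −n_x/n_z = 0.37327 and ∂z/∂northing = −n_y/n_z = 0.39171.
Intercept c from Point A: 859 − 67.56 − 58.76 = 732.68.
At (3, 427): z_contact = 1.12 + 167.26 + 732.68 = 901.06 m.
Depth below ground = 960.1 − 901.06 = 59.0 m.

59.0 m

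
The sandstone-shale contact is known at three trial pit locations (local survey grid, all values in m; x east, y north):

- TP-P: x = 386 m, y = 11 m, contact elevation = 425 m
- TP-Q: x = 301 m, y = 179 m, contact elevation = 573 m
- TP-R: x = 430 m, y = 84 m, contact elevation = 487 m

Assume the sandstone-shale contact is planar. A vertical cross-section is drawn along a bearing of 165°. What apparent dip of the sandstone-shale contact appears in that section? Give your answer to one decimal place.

Two edge vectors: TP-P→TP-Q = (-85, 168, 148), TP-P→TP-R = (44, 73, 62).
Normal n = (TP-P→TP-Q) × (TP-P→TP-R) = (-388, 11782, -13597).
So ∂z/∂x = −n_x/n_z = −0.02854 and ∂z/∂y = −n_y/n_z = 0.86651.
Unit vector along 165° is (sin 165°, cos 165°) = (0.2588, -0.9659).
Slope in that direction = a·(0.2588) + b·(-0.9659) = −0.84437.
Apparent dip = arctan|0.84437| = 40.2° (true dip is 40.9°, so apparent ≤ true as expected).

40.2°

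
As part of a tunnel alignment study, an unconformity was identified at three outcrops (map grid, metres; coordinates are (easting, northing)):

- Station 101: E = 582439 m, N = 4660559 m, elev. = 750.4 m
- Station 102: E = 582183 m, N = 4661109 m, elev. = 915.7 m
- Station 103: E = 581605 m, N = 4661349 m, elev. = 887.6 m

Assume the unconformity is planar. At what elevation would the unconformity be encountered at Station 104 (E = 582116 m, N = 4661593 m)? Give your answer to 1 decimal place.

Two edge vectors: Station 101→Station 102 = (-256, 550, 165.3), Station 101→Station 103 = (-834, 790, 137.2).
Normal n = (Station 101→Station 102) × (Station 101→Station 103) = (-55127, -102737, 256460).
So ∂z/∂E = −n_x/n_z = 0.214953599 and ∂z/∂N = −n_y/n_z = 0.400596584.
Intercept c from Station 101: 750.4 − 125197.36 − 1867004.02 = −1991450.98.
At (582116, 4661593): z = 125127.9 + 1867418.2 − 1991450.98 = 1095.2 m.

1095.2 m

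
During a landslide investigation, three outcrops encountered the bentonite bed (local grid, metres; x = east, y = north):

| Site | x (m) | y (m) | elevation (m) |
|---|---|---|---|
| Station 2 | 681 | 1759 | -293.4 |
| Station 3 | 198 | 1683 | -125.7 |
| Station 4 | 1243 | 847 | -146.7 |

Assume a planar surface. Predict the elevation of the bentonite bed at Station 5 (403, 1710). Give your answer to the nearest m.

Two edge vectors: Station 2→Station 3 = (-483, -76, 167.7), Station 2→Station 4 = (562, -912, 146.7).
Normal n = (Station 2→Station 3) × (Station 2→Station 4) = (141793.2, 165103.5, 483208).
So ∂z/∂x = −n_x/n_z = −0.29344 and ∂z/∂y = −n_y/n_z = −0.34168.
Intercept c from Station 2: -293.4 + 199.83 + 601.02 = 507.45.
At (403, 1710): z = −118.3 − 584.3 + 507.45 = -195.1 m.

-195 m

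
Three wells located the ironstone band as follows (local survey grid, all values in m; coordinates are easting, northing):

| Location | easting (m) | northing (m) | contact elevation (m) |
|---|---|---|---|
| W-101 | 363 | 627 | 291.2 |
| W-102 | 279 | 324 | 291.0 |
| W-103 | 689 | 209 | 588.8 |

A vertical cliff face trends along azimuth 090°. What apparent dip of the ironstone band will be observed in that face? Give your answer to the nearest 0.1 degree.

34.0°

Let the plane be z = a·easting + b·northing + c.
W-102−W-101: −84a − 303b = −0.2;  W-103−W-101: 326a − 418b = 297.6.
Solving gives a = 0.67411, b = −0.18622.
Unit vector along 090° is (sin 90°, cos 90°) = (1.0000, 0.0000).
Slope in that direction = a·(1.0000) + b·(0.0000) = 0.67411.
Apparent dip = arctan|0.67411| = 34.0° (true dip is 35.0°, so apparent ≤ true as expected).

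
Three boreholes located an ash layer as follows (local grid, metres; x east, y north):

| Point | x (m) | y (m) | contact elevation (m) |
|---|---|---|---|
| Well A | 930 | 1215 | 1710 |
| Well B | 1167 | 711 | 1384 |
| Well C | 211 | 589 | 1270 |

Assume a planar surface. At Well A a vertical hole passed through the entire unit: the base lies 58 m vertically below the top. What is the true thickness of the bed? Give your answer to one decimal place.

Two edge vectors: Well A→Well B = (237, -504, -326), Well A→Well C = (-719, -626, -440).
Normal n = (Well A→Well B) × (Well A→Well C) = (17684, 338674, -510738).
So ∂z/∂x = −n_x/n_z = 0.03462 and ∂z/∂y = −n_y/n_z = 0.66311.
|∇z| = √(a²+b²) = 0.66401, so dip δ = arctan(0.66401) = 33.58°.
True thickness = vertical thickness × cos δ = 58 × cos 33.58° = 48.3 m.

48.3 m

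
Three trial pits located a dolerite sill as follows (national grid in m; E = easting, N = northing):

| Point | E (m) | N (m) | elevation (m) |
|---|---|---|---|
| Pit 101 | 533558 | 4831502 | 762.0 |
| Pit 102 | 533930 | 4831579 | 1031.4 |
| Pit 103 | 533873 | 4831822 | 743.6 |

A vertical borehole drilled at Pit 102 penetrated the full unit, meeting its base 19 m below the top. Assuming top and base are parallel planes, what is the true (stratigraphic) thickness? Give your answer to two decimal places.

Two edge vectors: Pit 101→Pit 102 = (372, 77, 269.4), Pit 101→Pit 103 = (315, 320, -18.4).
Normal n = (Pit 101→Pit 102) × (Pit 101→Pit 103) = (-87624.8, 91705.8, 94785).
So ∂z/∂E = −n_x/n_z = 0.92446 and ∂z/∂N = −n_y/n_z = −0.96751.
|∇z| = √(a²+b²) = 1.33817, so dip δ = arctan(1.33817) = 53.23°.
True thickness = vertical thickness × cos δ = 19 × cos 53.23° = 11.37 m.

11.37 m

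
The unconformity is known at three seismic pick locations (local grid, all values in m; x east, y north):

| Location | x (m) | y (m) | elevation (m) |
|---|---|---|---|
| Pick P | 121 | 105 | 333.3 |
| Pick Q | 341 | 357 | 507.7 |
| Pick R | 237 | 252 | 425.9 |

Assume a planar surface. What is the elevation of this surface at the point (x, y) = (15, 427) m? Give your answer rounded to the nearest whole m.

269 m

Two edge vectors: Pick P→Pick Q = (220, 252, 174.4), Pick P→Pick R = (116, 147, 92.6).
Normal n = (Pick P→Pick Q) × (Pick P→Pick R) = (-2301.6, -141.6, 3108).
So ∂z/∂x = −n_x/n_z = 0.74054 and ∂z/∂y = −n_y/n_z = 0.04556.
Intercept c from Pick P: 333.3 − 89.61 − 4.78 = 238.91.
At (15, 427): z = 11.1 + 19.5 + 238.91 = 269.5 m.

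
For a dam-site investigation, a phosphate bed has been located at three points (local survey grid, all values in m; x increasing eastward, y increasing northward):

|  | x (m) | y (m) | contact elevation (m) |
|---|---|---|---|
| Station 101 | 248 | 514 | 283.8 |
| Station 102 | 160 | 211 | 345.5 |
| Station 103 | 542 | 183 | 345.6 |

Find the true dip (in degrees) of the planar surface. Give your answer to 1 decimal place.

11.3°

Let the plane be z = a·x + b·y + c.
Station 102−Station 101: −88a − 303b = 61.7;  Station 103−Station 101: 294a − 331b = 61.8.
Solving gives a = −0.01436, b = −0.19946.
Gradient magnitude |∇z| = √(a² + b²) = √(0.00021 + 0.03978) = 0.19998.
True dip = arctan(0.19998) = 11.3°, dipping toward N (azimuth ≈ 004°).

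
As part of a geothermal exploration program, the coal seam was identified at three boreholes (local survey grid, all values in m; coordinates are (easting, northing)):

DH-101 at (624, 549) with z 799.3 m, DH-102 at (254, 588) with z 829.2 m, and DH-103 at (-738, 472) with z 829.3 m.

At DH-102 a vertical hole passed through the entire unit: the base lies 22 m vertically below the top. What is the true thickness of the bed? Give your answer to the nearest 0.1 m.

20.7 m

Let the plane be z = a·E + b·N + c.
DH-102−DH-101: −370a + 39b = 29.9;  DH-103−DH-101: −1362a − 77b = 30.
Solving gives a = −0.04255, b = 0.36300.
|∇z| = √(a²+b²) = 0.36549, so dip δ = arctan(0.36549) = 20.08°.
True thickness = vertical thickness × cos δ = 22 × cos 20.08° = 20.7 m.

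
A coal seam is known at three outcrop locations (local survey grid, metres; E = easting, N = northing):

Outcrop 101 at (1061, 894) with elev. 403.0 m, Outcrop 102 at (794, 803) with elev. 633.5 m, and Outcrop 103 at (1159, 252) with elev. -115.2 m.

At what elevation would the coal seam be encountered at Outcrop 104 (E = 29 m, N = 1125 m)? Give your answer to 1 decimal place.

Two edge vectors: Outcrop 101→Outcrop 102 = (-267, -91, 230.5), Outcrop 101→Outcrop 103 = (98, -642, -518.2).
Normal n = (Outcrop 101→Outcrop 102) × (Outcrop 101→Outcrop 103) = (195137.2, -115770.4, 180332).
So ∂z/∂E = −n_x/n_z = −1.082100 and ∂z/∂N = −n_y/n_z = 0.641985.
Intercept c from Outcrop 101: 403 + 1148.11 − 573.93 = 977.17.
At (29, 1125): z = −31.4 + 722.2 + 977.17 = 1668.0 m.

1668.0 m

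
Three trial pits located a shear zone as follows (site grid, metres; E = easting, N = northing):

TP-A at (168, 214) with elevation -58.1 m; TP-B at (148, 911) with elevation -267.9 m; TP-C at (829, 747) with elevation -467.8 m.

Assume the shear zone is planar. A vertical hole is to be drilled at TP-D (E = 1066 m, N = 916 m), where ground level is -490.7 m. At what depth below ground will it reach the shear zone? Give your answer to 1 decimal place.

Two edge vectors: TP-A→TP-B = (-20, 697, -209.8), TP-A→TP-C = (661, 533, -409.7).
Normal n = (TP-A→TP-B) × (TP-A→TP-C) = (-173737.5, -146871.8, -471377).
So ∂z/∂E = −n_x/n_z = −0.368574 and ∂z/∂N = −n_y/n_z = −0.311580.
Intercept c from TP-A: -58.1 + 61.92 + 66.68 = 70.50.
At (1066, 916): z_contact = −392.90 − 285.41 + 70.50 = -607.81 m.
Depth below ground = -490.7 − (-607.81) = 117.1 m.

117.1 m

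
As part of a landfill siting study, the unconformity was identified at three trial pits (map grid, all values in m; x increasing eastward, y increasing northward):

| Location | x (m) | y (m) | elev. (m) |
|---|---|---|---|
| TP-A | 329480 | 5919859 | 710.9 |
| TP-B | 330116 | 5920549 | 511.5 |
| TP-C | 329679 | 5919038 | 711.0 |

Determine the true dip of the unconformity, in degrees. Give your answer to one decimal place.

Two edge vectors: TP-A→TP-B = (636, 690, -199.4), TP-A→TP-C = (199, -821, 0.1).
Normal n = (TP-A→TP-B) × (TP-A→TP-C) = (-163638.4, -39744.2, -659466).
So ∂z/∂x = −n_x/n_z = −0.24814 and ∂z/∂y = −n_y/n_z = −0.06027.
Gradient magnitude |∇z| = √(a² + b²) = √(0.06157 + 0.00363) = 0.25535.
True dip = arctan(0.25535) = 14.3°, dipping toward ENE (azimuth ≈ 076°).

14.3°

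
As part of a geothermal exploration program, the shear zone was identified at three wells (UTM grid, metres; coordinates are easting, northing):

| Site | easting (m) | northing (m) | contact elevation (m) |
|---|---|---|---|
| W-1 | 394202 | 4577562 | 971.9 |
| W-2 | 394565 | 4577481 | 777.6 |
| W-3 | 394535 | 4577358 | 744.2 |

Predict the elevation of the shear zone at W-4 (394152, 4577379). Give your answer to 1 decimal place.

Let the plane be z = a·easting + b·northing + c.
W-2−W-1: 363a − 81b = −194.3;  W-3−W-1: 333a − 204b = −227.7.
Solving gives a = −0.450168865, b = 0.381342000.
Then c = 971.9 − a·394202 − b·4577562 = −1567187.28.
At (394152, 4577379): z = −177435.0 + 1745546.9 − 1567187.28 = 924.6 m.

924.6 m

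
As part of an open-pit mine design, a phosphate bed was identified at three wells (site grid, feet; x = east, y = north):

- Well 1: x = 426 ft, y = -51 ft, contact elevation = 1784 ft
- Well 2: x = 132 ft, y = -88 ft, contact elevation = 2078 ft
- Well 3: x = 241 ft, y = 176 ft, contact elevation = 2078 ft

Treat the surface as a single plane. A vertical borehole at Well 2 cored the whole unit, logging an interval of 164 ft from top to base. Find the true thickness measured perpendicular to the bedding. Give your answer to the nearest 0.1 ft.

Let the plane be z = a·x + b·y + c.
Well 2−Well 1: −294a − 37b = 294;  Well 3−Well 1: −185a + 227b = 294.
Solving gives a = −1.05481, b = 0.43551.
|∇z| = √(a²+b²) = 1.14118, so dip δ = arctan(1.14118) = 48.77°.
True thickness = vertical thickness × cos δ = 164 × cos 48.77° = 108.1 ft.

108.1 ft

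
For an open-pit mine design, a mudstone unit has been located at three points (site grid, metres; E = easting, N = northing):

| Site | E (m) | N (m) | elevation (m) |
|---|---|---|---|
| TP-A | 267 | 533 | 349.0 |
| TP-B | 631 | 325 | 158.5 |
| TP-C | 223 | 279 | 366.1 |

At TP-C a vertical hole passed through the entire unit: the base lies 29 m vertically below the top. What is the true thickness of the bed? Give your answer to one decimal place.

Let the plane be z = a·E + b·N + c.
TP-B−TP-A: 364a − 208b = −190.5;  TP-C−TP-A: −44a − 254b = 17.1.
Solving gives a = −0.51122, b = 0.02123.
|∇z| = √(a²+b²) = 0.51166, so dip δ = arctan(0.51166) = 27.10°.
True thickness = vertical thickness × cos δ = 29 × cos 27.10° = 25.8 m.

25.8 m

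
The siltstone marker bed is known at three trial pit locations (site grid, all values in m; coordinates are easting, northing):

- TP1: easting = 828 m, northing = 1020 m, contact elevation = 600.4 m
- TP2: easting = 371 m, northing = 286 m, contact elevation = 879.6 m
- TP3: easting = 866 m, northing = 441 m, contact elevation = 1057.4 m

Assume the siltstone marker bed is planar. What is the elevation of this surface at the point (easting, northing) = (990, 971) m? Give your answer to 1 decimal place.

733.4 m

Let the plane be z = a·easting + b·northing + c.
TP2−TP1: −457a − 734b = 279.2;  TP3−TP1: 38a − 579b = 457.
Solving gives a = 0.594134, b = −0.750299.
Then c = 600.4 − a·828 − b·1020 = 873.76.
At (990, 971): z = 588.2 − 728.5 + 873.76 = 733.4 m.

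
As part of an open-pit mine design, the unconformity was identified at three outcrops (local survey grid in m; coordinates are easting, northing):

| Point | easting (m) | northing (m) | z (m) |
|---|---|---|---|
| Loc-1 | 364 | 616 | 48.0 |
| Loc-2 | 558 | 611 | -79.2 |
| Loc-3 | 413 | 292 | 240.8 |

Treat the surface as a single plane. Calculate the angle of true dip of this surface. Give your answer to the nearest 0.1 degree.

Let the plane be z = a·easting + b·northing + c.
Loc-2−Loc-1: 194a − 5b = −127.2;  Loc-3−Loc-1: 49a − 324b = 192.8.
Solving gives a = −0.67363, b = −0.69694.
Gradient magnitude |∇z| = √(a² + b²) = √(0.45378 + 0.48572) = 0.96928.
True dip = arctan(0.96928) = 44.1°, dipping toward NE (azimuth ≈ 044°).

44.1°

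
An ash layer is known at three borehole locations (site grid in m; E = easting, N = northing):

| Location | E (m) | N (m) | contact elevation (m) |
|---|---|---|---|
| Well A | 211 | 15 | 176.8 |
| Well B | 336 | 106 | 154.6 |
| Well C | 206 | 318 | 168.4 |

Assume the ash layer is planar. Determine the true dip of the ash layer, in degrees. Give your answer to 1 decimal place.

9.0°

Two edge vectors: Well A→Well B = (125, 91, -22.2), Well A→Well C = (-5, 303, -8.4).
Normal n = (Well A→Well B) × (Well A→Well C) = (5962.2, 1161, 38330).
So ∂z/∂E = −n_x/n_z = −0.15555 and ∂z/∂N = −n_y/n_z = −0.03029.
Gradient magnitude |∇z| = √(a² + b²) = √(0.02420 + 0.00092) = 0.15847.
True dip = arctan(0.15847) = 9.0°, dipping toward E (azimuth ≈ 079°).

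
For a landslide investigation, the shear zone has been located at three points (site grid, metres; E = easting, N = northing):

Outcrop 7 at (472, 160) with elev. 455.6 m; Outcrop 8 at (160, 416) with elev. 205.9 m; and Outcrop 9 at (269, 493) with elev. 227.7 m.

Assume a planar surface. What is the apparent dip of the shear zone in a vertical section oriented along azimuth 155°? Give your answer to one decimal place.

29.2°

Two edge vectors: Outcrop 7→Outcrop 8 = (-312, 256, -249.7), Outcrop 7→Outcrop 9 = (-203, 333, -227.9).
Normal n = (Outcrop 7→Outcrop 8) × (Outcrop 7→Outcrop 9) = (24807.7, -20415.7, -51928).
So ∂z/∂E = −n_x/n_z = 0.47773 and ∂z/∂N = −n_y/n_z = −0.39315.
Unit vector along 155° is (sin 155°, cos 155°) = (0.4226, -0.9063).
Slope in that direction = a·(0.4226) + b·(-0.9063) = 0.55822.
Apparent dip = arctan|0.55822| = 29.2° (true dip is 31.7°, so apparent ≤ true as expected).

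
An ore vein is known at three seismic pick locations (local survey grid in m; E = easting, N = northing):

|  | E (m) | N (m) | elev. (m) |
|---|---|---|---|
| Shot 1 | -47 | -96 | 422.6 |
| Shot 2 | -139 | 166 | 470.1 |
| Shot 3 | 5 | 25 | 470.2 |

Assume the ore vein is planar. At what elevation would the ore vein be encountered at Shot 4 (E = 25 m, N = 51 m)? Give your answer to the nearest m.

483 m

Let the plane be z = a·E + b·N + c.
Shot 2−Shot 1: −92a + 262b = 47.5;  Shot 3−Shot 1: 52a + 121b = 47.6.
Solving gives a = 0.27160, b = 0.27667.
Then c = 422.6 − a·-47 − b·-96 = 461.93.
At (25, 51): z = 6.8 + 14.1 + 461.93 = 482.8 m.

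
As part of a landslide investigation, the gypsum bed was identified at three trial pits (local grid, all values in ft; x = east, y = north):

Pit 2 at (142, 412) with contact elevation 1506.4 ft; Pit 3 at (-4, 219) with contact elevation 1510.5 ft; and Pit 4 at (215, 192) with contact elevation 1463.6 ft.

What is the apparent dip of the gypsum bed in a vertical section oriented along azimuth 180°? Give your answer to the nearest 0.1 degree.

Let the plane be z = a·x + b·y + c.
Pit 3−Pit 2: −146a − 193b = 4.1;  Pit 4−Pit 2: 73a − 220b = −42.8.
Solving gives a = −0.19828, b = 0.12875.
Unit vector along 180° is (sin 180°, cos 180°) = (0.0000, -1.0000).
Slope in that direction = a·(0.0000) + b·(-1.0000) = −0.12875.
Apparent dip = arctan|0.12875| = 7.3° (true dip is 13.3°, so apparent ≤ true as expected).

7.3°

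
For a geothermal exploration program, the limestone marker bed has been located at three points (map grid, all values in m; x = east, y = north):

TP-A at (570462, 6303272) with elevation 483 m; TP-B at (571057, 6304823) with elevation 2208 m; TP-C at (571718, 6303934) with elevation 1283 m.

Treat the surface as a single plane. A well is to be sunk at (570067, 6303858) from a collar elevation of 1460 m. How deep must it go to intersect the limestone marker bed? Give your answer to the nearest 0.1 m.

Two edge vectors: TP-A→TP-B = (595, 1551, 1725), TP-A→TP-C = (1256, 662, 800).
Normal n = (TP-A→TP-B) × (TP-A→TP-C) = (98850, 1690600, -1554166).
So ∂z/∂x = −n_x/n_z = 0.063603244 and ∂z/∂y = −n_y/n_z = 1.087785989.
Intercept c from TP-A: 483 − 36283.23 − 6856610.97 = −6892411.20.
At (570067, 6303858): z_contact = 36258.11 + 6857248.41 − 6892411.20 = 1095.32 m.
Depth below ground = 1460 − 1095.32 = 364.7 m.

364.7 m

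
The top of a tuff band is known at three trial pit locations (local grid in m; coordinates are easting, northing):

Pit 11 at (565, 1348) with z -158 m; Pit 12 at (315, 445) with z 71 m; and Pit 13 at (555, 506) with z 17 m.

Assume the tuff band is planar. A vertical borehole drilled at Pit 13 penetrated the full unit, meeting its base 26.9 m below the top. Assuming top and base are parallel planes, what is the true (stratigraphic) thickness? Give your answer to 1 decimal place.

26.0 m

Two edge vectors: Pit 11→Pit 12 = (-250, -903, 229), Pit 11→Pit 13 = (-10, -842, 175).
Normal n = (Pit 11→Pit 12) × (Pit 11→Pit 13) = (34793, 41460, 201470).
So ∂z/∂easting = −n_x/n_z = −0.17270 and ∂z/∂northing = −n_y/n_z = −0.20579.
|∇z| = √(a²+b²) = 0.26865, so dip δ = arctan(0.26865) = 15.04°.
True thickness = vertical thickness × cos δ = 26.9 × cos 15.04° = 26.0 m.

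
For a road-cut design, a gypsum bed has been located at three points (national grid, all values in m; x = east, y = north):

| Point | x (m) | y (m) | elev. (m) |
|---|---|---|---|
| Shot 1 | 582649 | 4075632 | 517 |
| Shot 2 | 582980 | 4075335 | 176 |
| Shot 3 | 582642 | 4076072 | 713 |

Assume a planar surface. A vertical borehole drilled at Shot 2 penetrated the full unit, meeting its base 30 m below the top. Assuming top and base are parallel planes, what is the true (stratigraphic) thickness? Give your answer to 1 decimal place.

Two edge vectors: Shot 1→Shot 2 = (331, -297, -341), Shot 1→Shot 3 = (-7, 440, 196).
Normal n = (Shot 1→Shot 2) × (Shot 1→Shot 3) = (91828, -62489, 143561).
So ∂z/∂x = −n_x/n_z = −0.63964 and ∂z/∂y = −n_y/n_z = 0.43528.
|∇z| = √(a²+b²) = 0.77370, so dip δ = arctan(0.77370) = 37.73°.
True thickness = vertical thickness × cos δ = 30 × cos 37.73° = 23.7 m.

23.7 m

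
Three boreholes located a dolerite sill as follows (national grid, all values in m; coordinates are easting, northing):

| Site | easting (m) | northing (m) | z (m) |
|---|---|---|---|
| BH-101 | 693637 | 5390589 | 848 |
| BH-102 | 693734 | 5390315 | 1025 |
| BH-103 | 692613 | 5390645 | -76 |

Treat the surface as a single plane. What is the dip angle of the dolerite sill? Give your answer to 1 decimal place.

43.4°

Two edge vectors: BH-101→BH-102 = (97, -274, 177), BH-101→BH-103 = (-1024, 56, -924).
Normal n = (BH-101→BH-102) × (BH-101→BH-103) = (243264, -91620, -275144).
So ∂z/∂easting = −n_x/n_z = 0.88413 and ∂z/∂northing = −n_y/n_z = −0.33299.
Gradient magnitude |∇z| = √(a² + b²) = √(0.78169 + 0.11088) = 0.94476.
True dip = arctan(0.94476) = 43.4°, dipping toward WNW (azimuth ≈ 291°).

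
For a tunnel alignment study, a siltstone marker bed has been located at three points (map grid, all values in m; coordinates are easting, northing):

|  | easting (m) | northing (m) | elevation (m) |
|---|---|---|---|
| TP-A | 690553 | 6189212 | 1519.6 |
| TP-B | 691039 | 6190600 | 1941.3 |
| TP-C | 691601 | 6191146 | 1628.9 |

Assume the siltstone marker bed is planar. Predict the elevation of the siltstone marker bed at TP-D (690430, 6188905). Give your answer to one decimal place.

1446.3 m

Let the plane be z = a·easting + b·northing + c.
TP-B−TP-A: 486a + 1388b = 421.7;  TP-C−TP-A: 1048a + 1934b = 109.3.
Solving gives a = −1.289798718, b = 0.755433845.
Then c = 1519.6 − a·690553 − b·6189212 = −3783346.24.
At (690430, 6188905): z = −890515.7 + 4675308.3 − 3783346.24 = 1446.3 m.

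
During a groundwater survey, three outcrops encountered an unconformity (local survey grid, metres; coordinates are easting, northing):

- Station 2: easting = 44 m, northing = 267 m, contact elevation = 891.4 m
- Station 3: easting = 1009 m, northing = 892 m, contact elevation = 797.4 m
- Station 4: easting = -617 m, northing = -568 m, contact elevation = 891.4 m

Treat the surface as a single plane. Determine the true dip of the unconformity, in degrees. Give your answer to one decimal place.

Two edge vectors: Station 2→Station 3 = (965, 625, -94), Station 2→Station 4 = (-661, -835, 0).
Normal n = (Station 2→Station 3) × (Station 2→Station 4) = (-78490, 62134, -392650).
So ∂z/∂easting = −n_x/n_z = −0.19990 and ∂z/∂northing = −n_y/n_z = 0.15824.
Gradient magnitude |∇z| = √(a² + b²) = √(0.03996 + 0.02504) = 0.25495.
True dip = arctan(0.25495) = 14.3°, dipping toward SE (azimuth ≈ 128°).

14.3°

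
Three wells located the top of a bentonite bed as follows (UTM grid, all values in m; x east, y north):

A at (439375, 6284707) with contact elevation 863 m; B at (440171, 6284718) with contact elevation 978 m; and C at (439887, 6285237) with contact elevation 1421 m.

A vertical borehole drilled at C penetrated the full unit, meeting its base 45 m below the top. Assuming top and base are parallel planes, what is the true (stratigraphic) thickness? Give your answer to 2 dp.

Let the plane be z = a·x + b·y + c.
B−A: 796a + 11b = 115;  C−A: 512a + 530b = 558.
Solving gives a = 0.13168, b = 0.92562.
|∇z| = √(a²+b²) = 0.93494, so dip δ = arctan(0.93494) = 43.07°.
True thickness = vertical thickness × cos δ = 45 × cos 43.07° = 32.87 m.

32.87 m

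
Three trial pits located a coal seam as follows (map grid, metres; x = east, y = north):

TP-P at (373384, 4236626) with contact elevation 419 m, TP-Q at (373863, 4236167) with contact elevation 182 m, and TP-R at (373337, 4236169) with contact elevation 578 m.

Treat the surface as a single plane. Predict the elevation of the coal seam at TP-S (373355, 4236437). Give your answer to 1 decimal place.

Let the plane be z = a·x + b·y + c.
TP-Q−TP-P: 479a − 459b = −237;  TP-R−TP-P: −47a − 457b = 159.
Solving gives a = −0.753879805, b = −0.270388729.
Then c = 419 − a·373384 − b·4236626 = 1427441.58.
At (373355, 4236437): z = −281464.8 − 1145484.8 + 1427441.58 = 492.0 m.

492.0 m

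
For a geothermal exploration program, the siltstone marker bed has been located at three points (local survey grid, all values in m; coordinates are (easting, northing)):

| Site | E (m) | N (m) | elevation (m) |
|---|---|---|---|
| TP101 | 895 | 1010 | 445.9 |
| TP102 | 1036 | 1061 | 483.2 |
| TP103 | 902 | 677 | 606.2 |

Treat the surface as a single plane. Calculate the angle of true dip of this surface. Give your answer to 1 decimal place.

Two edge vectors: TP101→TP102 = (141, 51, 37.3), TP101→TP103 = (7, -333, 160.3).
Normal n = (TP101→TP102) × (TP101→TP103) = (20596.2, -22341.2, -47310).
So ∂z/∂E = −n_x/n_z = 0.43535 and ∂z/∂N = −n_y/n_z = −0.47223.
Gradient magnitude |∇z| = √(a² + b²) = √(0.18953 + 0.22300) = 0.64228.
True dip = arctan(0.64228) = 32.7°, dipping toward NW (azimuth ≈ 317°).

32.7°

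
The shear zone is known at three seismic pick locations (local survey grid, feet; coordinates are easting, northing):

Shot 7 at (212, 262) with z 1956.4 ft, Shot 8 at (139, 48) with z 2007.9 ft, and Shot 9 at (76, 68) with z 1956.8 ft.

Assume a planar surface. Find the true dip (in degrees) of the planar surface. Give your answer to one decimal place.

Let the plane be z = a·easting + b·northing + c.
Shot 8−Shot 7: −73a − 214b = 51.5;  Shot 9−Shot 7: −136a − 194b = 0.4.
Solving gives a = 0.66292, b = −0.46679.
Gradient magnitude |∇z| = √(a² + b²) = √(0.43947 + 0.21789) = 0.81078.
True dip = arctan(0.81078) = 39.0°, dipping toward NW (azimuth ≈ 305°).

39.0°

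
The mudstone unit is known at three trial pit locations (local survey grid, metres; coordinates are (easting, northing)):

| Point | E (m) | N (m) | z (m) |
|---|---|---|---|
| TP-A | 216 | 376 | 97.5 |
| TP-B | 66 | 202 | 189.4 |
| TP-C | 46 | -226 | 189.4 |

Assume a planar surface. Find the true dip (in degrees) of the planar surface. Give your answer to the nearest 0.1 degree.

Let the plane be z = a·E + b·N + c.
TP-B−TP-A: −150a − 174b = 91.9;  TP-C−TP-A: −170a − 602b = 91.9.
Solving gives a = −0.64778, b = 0.03027.
Gradient magnitude |∇z| = √(a² + b²) = √(0.41962 + 0.00092) = 0.64849.
True dip = arctan(0.64849) = 33.0°, dipping toward E (azimuth ≈ 093°).

33.0°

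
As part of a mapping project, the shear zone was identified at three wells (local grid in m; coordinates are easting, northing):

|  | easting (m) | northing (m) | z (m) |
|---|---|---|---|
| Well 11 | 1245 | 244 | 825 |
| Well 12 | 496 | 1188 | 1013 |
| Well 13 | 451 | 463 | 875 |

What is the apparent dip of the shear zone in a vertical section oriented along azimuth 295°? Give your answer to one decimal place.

Two edge vectors: Well 11→Well 12 = (-749, 944, 188), Well 11→Well 13 = (-794, 219, 50).
Normal n = (Well 11→Well 12) × (Well 11→Well 13) = (6028, -111822, 585505).
So ∂z/∂easting = −n_x/n_z = −0.01030 and ∂z/∂northing = −n_y/n_z = 0.19098.
Unit vector along 295° is (sin 295°, cos 295°) = (-0.9063, 0.4226).
Slope in that direction = a·(-0.9063) + b·(0.4226) = 0.09004.
Apparent dip = arctan|0.09004| = 5.1° (true dip is 10.8°, so apparent ≤ true as expected).

5.1°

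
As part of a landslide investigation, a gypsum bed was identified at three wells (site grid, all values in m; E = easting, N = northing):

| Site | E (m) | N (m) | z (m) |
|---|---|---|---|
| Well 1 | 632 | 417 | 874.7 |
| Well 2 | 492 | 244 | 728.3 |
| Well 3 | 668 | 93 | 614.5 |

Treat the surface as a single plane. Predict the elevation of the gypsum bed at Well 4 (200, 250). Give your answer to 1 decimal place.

Two edge vectors: Well 1→Well 2 = (-140, -173, -146.4), Well 1→Well 3 = (36, -324, -260.2).
Normal n = (Well 1→Well 2) × (Well 1→Well 3) = (-2419, -41698.4, 51588).
So ∂z/∂E = −n_x/n_z = 0.04689 and ∂z/∂N = −n_y/n_z = 0.80830.
Intercept c from Well 1: 874.7 − 29.63 − 337.06 = 508.01.
At (200, 250): z = 9.4 + 202.1 + 508.01 = 719.5 m.

719.5 m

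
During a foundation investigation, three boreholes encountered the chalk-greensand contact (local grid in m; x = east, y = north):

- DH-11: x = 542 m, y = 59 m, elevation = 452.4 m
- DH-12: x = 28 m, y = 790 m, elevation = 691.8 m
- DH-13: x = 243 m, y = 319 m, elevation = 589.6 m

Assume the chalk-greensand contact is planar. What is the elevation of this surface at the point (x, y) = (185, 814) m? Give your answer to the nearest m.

Let the plane be z = a·x + b·y + c.
DH-12−DH-11: −514a + 731b = 239.4;  DH-13−DH-11: −299a + 260b = 137.2.
Solving gives a = −0.44801, b = 0.01248.
Then c = 452.4 − a·542 − b·59 = 694.49.
At (185, 814): z = −82.9 + 10.2 + 694.49 = 621.8 m.

622 m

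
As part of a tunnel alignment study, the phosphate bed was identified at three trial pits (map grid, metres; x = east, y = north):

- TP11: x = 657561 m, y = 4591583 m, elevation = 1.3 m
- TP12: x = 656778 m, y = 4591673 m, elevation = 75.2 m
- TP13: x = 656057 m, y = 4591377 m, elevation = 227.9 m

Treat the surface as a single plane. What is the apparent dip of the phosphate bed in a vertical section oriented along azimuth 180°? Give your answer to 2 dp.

12.59°

Let the plane be z = a·x + b·y + c.
TP12−TP11: −783a + 90b = 73.9;  TP13−TP11: −1504a − 206b = 226.6.
Solving gives a = −0.12006, b = −0.22343.
Unit vector along 180° is (sin 180°, cos 180°) = (0.0000, -1.0000).
Slope in that direction = a·(0.0000) + b·(-1.0000) = 0.22343.
Apparent dip = arctan|0.22343| = 12.59° (true dip is 14.2°, so apparent ≤ true as expected).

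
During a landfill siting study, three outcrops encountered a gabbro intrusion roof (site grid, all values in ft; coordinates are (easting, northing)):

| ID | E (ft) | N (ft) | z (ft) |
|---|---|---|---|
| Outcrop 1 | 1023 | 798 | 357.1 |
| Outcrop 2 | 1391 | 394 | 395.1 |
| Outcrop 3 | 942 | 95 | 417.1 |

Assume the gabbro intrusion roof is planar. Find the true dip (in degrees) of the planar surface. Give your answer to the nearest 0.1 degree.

Let the plane be z = a·E + b·N + c.
Outcrop 2−Outcrop 1: 368a − 404b = 38;  Outcrop 3−Outcrop 1: −81a − 703b = 60.
Solving gives a = 0.00849, b = −0.08633.
Gradient magnitude |∇z| = √(a² + b²) = √(0.00007 + 0.00745) = 0.08674.
True dip = arctan(0.08674) = 5.0°, dipping toward N (azimuth ≈ 354°).

5.0°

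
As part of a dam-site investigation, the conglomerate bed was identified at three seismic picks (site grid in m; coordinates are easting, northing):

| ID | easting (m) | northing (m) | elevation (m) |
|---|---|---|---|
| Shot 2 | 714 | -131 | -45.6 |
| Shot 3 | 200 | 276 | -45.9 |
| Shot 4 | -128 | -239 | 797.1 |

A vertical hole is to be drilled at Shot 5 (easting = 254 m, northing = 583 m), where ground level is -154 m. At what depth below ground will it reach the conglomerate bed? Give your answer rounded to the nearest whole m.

273 m

Two edge vectors: Shot 2→Shot 3 = (-514, 407, -0.3), Shot 2→Shot 4 = (-842, -108, 842.7).
Normal n = (Shot 2→Shot 3) × (Shot 2→Shot 4) = (342946.5, 433400.4, 398206).
So ∂z/∂easting = −n_x/n_z = −0.86123 and ∂z/∂northing = −n_y/n_z = −1.08838.
Intercept c from Shot 2: -45.6 + 614.92 − 142.58 = 426.74.
At (254, 583): z_contact = −218.8 − 634.5 + 426.74 = -426.5 m.
Depth below ground = -154 − (-426.5) = 273 m.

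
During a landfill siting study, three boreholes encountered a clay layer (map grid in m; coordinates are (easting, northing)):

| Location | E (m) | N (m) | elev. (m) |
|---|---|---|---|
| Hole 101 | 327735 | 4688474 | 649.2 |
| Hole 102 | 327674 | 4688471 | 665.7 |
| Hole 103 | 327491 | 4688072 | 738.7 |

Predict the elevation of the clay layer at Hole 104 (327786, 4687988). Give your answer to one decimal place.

Two edge vectors: Hole 101→Hole 102 = (-61, -3, 16.5), Hole 101→Hole 103 = (-244, -402, 89.5).
Normal n = (Hole 101→Hole 102) × (Hole 101→Hole 103) = (6364.5, 1433.5, 23790).
So ∂z/∂E = −n_x/n_z = −0.267528373 and ∂z/∂N = −n_y/n_z = −0.060256410.
Intercept c from Hole 101: 649.2 + 87678.41 + 282510.61 = 370838.22.
At (327786, 4687988): z = −87692.1 − 282481.3 + 370838.22 = 664.8 m.

664.8 m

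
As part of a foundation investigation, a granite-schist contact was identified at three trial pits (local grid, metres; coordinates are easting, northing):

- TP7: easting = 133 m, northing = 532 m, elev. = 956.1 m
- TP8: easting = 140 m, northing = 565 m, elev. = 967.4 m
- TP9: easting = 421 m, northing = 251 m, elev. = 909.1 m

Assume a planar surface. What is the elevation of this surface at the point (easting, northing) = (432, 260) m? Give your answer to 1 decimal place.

Two edge vectors: TP7→TP8 = (7, 33, 11.3), TP7→TP9 = (288, -281, -47).
Normal n = (TP7→TP8) × (TP7→TP9) = (1624.3, 3583.4, -11471).
So ∂z/∂easting = −n_x/n_z = 0.14160 and ∂z/∂northing = −n_y/n_z = 0.31239.
Intercept c from TP7: 956.1 − 18.83 − 166.19 = 771.08.
At (432, 260): z = 61.2 + 81.2 + 771.08 = 913.5 m.

913.5 m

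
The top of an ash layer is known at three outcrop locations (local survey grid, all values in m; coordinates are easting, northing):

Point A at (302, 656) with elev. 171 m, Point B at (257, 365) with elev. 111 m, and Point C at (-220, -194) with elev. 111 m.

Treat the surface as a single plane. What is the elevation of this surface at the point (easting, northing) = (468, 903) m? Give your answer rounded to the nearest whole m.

Let the plane be z = a·easting + b·northing + c.
Point B−Point A: −45a − 291b = −60;  Point C−Point A: −522a − 850b = −60.
Solving gives a = −0.29511, b = 0.25182.
Then c = 171 − a·302 − b·656 = 94.93.
At (468, 903): z = −138.1 + 227.4 + 94.93 = 184.2 m.

184 m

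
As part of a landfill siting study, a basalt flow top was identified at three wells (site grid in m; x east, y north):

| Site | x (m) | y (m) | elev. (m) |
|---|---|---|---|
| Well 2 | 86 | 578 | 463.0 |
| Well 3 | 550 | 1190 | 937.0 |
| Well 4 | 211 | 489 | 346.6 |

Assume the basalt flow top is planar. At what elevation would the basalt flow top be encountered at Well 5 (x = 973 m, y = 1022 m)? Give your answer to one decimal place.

671.1 m

Two edge vectors: Well 2→Well 3 = (464, 612, 474), Well 2→Well 4 = (125, -89, -116.4).
Normal n = (Well 2→Well 3) × (Well 2→Well 4) = (-29050.8, 113259.6, -117796).
So ∂z/∂x = −n_x/n_z = −0.246620 and ∂z/∂y = −n_y/n_z = 0.961489.
Intercept c from Well 2: 463 + 21.21 − 555.74 = −71.53.
At (973, 1022): z = −240.0 + 982.6 − 71.53 = 671.1 m.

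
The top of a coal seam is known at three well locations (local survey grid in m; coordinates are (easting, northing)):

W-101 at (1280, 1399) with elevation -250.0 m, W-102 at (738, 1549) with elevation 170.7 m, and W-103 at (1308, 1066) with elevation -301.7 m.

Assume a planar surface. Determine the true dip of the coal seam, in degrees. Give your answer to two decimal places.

37.10°

Let the plane be z = a·E + b·N + c.
W-102−W-101: −542a + 150b = 420.7;  W-103−W-101: 28a − 333b = −51.7.
Solving gives a = −0.75070, b = 0.09213.
Gradient magnitude |∇z| = √(a² + b²) = √(0.56355 + 0.00849) = 0.75633.
True dip = arctan(0.75633) = 37.10°, dipping toward E (azimuth ≈ 097°).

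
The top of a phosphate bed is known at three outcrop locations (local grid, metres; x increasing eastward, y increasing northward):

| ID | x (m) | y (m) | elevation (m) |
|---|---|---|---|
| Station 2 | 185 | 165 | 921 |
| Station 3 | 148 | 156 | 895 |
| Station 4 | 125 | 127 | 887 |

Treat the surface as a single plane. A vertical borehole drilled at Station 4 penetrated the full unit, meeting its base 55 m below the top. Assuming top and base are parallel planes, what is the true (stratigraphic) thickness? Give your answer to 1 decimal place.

41.7 m

Let the plane be z = a·x + b·y + c.
Station 3−Station 2: −37a − 9b = −26;  Station 4−Station 2: −60a − 38b = −34.
Solving gives a = 0.78753, b = −0.34873.
|∇z| = √(a²+b²) = 0.86129, so dip δ = arctan(0.86129) = 40.74°.
True thickness = vertical thickness × cos δ = 55 × cos 40.74° = 41.7 m.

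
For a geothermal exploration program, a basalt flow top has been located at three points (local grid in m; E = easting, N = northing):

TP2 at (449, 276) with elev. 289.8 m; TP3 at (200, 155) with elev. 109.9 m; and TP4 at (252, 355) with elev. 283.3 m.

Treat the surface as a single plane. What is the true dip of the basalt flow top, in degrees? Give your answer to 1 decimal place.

Let the plane be z = a·E + b·N + c.
TP3−TP2: −249a − 121b = −179.9;  TP4−TP2: −197a + 79b = −6.5.
Solving gives a = 0.34473, b = 0.77737.
Gradient magnitude |∇z| = √(a² + b²) = √(0.11884 + 0.60430) = 0.85038.
True dip = arctan(0.85038) = 40.4°, dipping toward SSW (azimuth ≈ 204°).

40.4°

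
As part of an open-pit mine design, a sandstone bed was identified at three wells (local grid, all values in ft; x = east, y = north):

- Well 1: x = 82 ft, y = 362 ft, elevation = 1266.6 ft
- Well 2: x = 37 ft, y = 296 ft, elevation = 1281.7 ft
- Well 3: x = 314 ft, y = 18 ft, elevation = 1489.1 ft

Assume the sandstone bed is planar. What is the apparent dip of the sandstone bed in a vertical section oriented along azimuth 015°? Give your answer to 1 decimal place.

Let the plane be z = a·x + b·y + c.
Well 2−Well 1: −45a − 66b = 15.1;  Well 3−Well 1: 232a − 344b = 222.5.
Solving gives a = 0.30822, b = −0.43894.
Unit vector along 015° is (sin 15°, cos 15°) = (0.2588, 0.9659).
Slope in that direction = a·(0.2588) + b·(0.9659) = −0.34421.
Apparent dip = arctan|0.34421| = 19.0° (true dip is 28.2°, so apparent ≤ true as expected).

19.0°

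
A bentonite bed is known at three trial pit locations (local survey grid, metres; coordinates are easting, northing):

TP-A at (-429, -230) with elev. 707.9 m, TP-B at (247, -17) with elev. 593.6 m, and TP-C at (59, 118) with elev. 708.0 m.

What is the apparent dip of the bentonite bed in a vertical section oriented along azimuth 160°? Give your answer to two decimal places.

26.72°

Two edge vectors: TP-A→TP-B = (676, 213, -114.3), TP-A→TP-C = (488, 348, 0.1).
Normal n = (TP-A→TP-B) × (TP-A→TP-C) = (39797.7, -55846, 131304).
So ∂z/∂easting = −n_x/n_z = −0.30310 and ∂z/∂northing = −n_y/n_z = 0.42532.
Unit vector along 160° is (sin 160°, cos 160°) = (0.3420, -0.9397).
Slope in that direction = a·(0.3420) + b·(-0.9397) = −0.50333.
Apparent dip = arctan|0.50333| = 26.72° (true dip is 27.6°, so apparent ≤ true as expected).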